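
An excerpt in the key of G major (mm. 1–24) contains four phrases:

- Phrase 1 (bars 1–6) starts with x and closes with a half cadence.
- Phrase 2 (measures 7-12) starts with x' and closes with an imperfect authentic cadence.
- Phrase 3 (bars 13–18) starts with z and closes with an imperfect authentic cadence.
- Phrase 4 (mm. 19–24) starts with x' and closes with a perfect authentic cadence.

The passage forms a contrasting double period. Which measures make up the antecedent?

In a double period the four phrases pair into a large antecedent (phrases 1–2, ending imperfect authentic cadence) and a large consequent (phrases 3–4, ending perfect authentic cadence). The antecedent spans mm. 1–12.

measures 1–12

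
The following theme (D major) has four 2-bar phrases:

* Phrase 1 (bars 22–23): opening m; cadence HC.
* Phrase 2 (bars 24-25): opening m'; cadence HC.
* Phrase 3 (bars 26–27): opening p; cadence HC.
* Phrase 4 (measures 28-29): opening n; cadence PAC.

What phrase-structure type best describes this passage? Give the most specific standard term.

Four phrases in two halves: the first half (mm. 22-25) ends with a half cadence, the second (mm. 26–29) with a perfect authentic cadence — a large antecedent–consequent pair, i.e. a double period.
Phrase 3 begins with different material from phrase 1, making it contrasting.

contrasting double period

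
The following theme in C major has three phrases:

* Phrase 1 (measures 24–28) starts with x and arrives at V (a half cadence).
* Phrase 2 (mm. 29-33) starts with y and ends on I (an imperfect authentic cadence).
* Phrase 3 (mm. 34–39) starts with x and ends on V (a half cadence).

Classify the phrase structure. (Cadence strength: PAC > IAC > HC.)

The final phrase closes with a half cadence, which is not stronger than the preceding imperfect authentic cadence; the 3 phrases lack an overall antecedent–consequent design and so form a phrase group.

phrase group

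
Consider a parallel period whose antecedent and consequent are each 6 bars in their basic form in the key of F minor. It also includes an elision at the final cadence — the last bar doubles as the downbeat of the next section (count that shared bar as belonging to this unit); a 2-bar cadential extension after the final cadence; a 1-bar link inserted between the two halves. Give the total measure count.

15 measures

Basic parallel period: 6 + 6 = 12 bars.
12 (basic form) + 2 (cadential extension) + 1 (link) = 15.
The elision shares a bar with the next section but does not change this unit's count.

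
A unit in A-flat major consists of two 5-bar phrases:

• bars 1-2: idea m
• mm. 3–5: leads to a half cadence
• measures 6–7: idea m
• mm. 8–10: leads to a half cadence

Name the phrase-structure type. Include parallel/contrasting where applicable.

Both phrases have the same opening (m) and the same cadence (half cadence): the second is a restatement, not a consequent, so this is a repeated phrase rather than a period.

repeated phrase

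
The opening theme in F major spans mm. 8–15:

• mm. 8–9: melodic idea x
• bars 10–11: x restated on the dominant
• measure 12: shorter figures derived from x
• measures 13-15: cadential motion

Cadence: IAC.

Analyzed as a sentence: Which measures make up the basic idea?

The presentation of a sentence is the basic idea (mm. 8-9) plus its repetition (measures 10–11); the basic idea is therefore mm. 8–9.

measures 8–9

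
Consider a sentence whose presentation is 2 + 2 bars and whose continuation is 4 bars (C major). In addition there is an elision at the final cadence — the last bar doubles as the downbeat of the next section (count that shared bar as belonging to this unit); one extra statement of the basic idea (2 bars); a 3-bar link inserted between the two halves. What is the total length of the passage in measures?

13 measures

Basic sentence: 2 + 2 + 4 = 8 bars.
8 (basic form) + 2 (extra statement) + 3 (link) = 13.
The elision shares a bar with the next section but does not change this unit's count.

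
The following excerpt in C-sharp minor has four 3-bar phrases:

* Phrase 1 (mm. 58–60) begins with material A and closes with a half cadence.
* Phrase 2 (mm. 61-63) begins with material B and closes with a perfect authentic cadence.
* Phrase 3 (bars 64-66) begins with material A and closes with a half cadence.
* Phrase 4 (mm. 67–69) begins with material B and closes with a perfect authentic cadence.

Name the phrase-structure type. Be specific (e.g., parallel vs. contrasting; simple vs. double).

repeated period

The cadence pattern HC–PAC–HC–PAC is weak–strong twice, and phrases 3–4 restate phrases 1–2: a period heard twice, not a double period (which would end weakly at phrase 2).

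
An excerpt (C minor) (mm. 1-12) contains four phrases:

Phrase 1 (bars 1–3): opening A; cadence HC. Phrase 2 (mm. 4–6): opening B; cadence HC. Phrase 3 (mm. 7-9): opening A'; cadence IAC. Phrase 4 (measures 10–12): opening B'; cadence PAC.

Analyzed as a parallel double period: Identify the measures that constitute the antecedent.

In a double period the four phrases pair into a large antecedent (phrases 1–2, ending half cadence) and a large consequent (phrases 3–4, ending perfect authentic cadence). The antecedent spans measures 1–6.

measures 1–6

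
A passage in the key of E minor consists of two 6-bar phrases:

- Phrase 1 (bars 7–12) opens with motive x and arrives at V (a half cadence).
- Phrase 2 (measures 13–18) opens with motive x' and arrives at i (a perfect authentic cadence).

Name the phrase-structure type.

parallel period

Phrase 1 ends with a half cadence (weaker) and phrase 2 with a perfect authentic cadence (stronger): antecedent + consequent = a period.
The two phrases open with the same material (x / x'), so the period is parallel.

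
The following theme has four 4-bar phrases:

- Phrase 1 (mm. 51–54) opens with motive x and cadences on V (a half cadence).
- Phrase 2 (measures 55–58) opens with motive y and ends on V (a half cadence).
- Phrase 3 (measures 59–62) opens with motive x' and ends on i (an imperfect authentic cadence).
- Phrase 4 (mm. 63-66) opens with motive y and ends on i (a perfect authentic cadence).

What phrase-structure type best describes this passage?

Four phrases in two halves: the first half (measures 51–58) ends with a half cadence, the second (bars 59–66) with a perfect authentic cadence — a large antecedent–consequent pair, i.e. a double period.
Phrase 3 begins with the same material as phrase 1, making it parallel.

parallel double period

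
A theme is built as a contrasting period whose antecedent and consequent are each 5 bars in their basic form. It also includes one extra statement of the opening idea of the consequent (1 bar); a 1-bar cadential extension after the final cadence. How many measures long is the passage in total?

Basic contrasting period: 5 + 5 = 10 bars.
10 (basic form) + 1 (extra statement) + 1 (cadential extension) = 12.

12 measures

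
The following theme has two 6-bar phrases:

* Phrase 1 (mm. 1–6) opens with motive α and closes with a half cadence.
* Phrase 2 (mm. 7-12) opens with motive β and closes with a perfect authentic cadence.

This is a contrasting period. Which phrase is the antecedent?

The phrase ending with the weaker cadence (half cadence) is the antecedent; the one ending more conclusively (perfect authentic cadence) is the consequent. The antecedent is phrase 1.

phrase 1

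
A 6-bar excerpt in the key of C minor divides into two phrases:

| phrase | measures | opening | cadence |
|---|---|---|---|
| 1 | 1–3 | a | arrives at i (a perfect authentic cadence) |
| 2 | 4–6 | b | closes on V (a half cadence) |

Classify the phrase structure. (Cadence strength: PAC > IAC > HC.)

phrase group

The second phrase closes with a half cadence, which is not stronger than the first phrase's perfect authentic cadence; without a weak→strong cadential pair there is no antecedent–consequent relationship, so this is a phrase group rather than a period.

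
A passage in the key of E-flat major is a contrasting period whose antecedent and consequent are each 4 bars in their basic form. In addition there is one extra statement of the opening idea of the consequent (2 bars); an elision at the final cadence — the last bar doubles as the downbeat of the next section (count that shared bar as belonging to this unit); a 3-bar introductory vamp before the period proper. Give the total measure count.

13 measures

Basic contrasting period: 4 + 4 = 8 bars.
8 (basic form) + 2 (extra statement) + 3 (introduction) = 13.
The elision shares a bar with the next section but does not change this unit's count.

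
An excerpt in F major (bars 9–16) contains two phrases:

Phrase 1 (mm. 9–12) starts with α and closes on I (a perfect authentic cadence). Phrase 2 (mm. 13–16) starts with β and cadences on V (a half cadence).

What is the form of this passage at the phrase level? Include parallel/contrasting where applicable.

The second phrase closes with a half cadence, which is not stronger than the first phrase's perfect authentic cadence; without a weak→strong cadential pair there is no antecedent–consequent relationship, so this is a phrase group rather than a period.

phrase group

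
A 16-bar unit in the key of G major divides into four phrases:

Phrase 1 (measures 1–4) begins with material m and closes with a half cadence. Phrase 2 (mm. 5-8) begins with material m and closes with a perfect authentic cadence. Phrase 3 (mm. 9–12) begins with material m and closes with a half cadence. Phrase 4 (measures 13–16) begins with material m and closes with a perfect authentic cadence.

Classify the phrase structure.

repeated period

The cadence pattern HC–PAC–HC–PAC is weak–strong twice, and phrases 3–4 restate phrases 1–2: a period heard twice, not a double period (which would end weakly at phrase 2).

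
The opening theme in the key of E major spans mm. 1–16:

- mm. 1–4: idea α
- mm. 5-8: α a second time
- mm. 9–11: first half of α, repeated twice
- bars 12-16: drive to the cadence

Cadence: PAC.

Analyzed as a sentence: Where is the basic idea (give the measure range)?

measures 1–4

The presentation of a sentence is the basic idea (measures 1–4) plus its repetition (measures 5–8); the basic idea is therefore mm. 1–4.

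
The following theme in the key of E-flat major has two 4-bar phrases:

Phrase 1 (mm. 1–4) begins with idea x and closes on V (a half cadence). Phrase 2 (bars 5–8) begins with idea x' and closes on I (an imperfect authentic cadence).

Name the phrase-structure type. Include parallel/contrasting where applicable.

parallel period

Phrase 1 ends with a half cadence (weaker) and phrase 2 with an imperfect authentic cadence (stronger): antecedent + consequent = a period.
The two phrases open with the same material (x / x'), so the period is parallel.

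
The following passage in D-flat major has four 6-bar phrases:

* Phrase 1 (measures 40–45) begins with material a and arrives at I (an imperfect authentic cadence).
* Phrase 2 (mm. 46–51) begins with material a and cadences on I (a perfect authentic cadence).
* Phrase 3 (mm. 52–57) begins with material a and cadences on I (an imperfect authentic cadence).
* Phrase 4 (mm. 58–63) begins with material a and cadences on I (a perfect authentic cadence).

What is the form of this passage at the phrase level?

The cadence pattern IAC–PAC–IAC–PAC is weak–strong twice, and phrases 3–4 restate phrases 1–2: a period heard twice, not a double period (which would end weakly at phrase 2).

repeated period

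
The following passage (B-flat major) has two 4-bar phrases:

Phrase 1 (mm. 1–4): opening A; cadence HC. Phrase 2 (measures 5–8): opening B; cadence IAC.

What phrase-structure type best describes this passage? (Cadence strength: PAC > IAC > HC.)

Phrase 1 ends with a half cadence (weaker) and phrase 2 with an imperfect authentic cadence (stronger): antecedent + consequent = a period.
The two phrases open with different material (A / B), so the period is contrasting.

contrasting period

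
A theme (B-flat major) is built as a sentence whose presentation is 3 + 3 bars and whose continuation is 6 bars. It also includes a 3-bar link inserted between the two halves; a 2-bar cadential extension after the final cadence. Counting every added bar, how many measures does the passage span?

Basic sentence: 3 + 3 + 6 = 12 bars.
12 (basic form) + 3 (link) + 2 (cadential extension) = 17.

17 measures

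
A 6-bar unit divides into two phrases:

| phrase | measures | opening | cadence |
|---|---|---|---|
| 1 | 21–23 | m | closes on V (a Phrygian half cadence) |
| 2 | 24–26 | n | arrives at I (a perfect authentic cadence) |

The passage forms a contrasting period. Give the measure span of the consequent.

measures 24–26

The phrase ending with the weaker cadence (Phrygian half cadence) is the antecedent; the one ending more conclusively (perfect authentic cadence) is the consequent. The consequent is measures 24–26.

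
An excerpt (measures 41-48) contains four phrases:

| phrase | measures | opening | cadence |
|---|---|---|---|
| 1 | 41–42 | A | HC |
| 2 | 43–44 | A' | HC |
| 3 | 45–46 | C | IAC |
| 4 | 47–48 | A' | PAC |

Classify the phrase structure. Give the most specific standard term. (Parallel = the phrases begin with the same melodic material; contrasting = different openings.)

contrasting double period

Four phrases in two halves: the first half (mm. 41–44) ends with a half cadence, the second (measures 45-48) with a perfect authentic cadence — a large antecedent–consequent pair, i.e. a double period.
Phrase 3 begins with different material from phrase 1, making it contrasting.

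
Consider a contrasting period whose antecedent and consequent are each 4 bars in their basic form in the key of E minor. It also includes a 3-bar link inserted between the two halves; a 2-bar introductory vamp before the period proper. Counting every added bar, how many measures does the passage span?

Basic contrasting period: 4 + 4 = 8 bars.
8 (basic form) + 3 (link) + 2 (introduction) = 13.

13 measures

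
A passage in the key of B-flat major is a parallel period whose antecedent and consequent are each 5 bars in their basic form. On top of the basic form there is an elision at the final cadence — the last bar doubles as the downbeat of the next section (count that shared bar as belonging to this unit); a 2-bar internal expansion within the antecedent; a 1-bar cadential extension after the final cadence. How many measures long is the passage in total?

Basic parallel period: 5 + 5 = 10 bars.
10 (basic form) + 2 (internal expansion) + 1 (cadential extension) = 13.
The elision shares a bar with the next section but does not change this unit's count.

13 measures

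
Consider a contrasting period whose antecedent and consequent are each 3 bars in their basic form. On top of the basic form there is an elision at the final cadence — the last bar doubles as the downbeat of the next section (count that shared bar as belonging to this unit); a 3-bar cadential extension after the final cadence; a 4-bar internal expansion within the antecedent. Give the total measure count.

Basic contrasting period: 3 + 3 = 6 bars.
6 (basic form) + 3 (cadential extension) + 4 (internal expansion) = 13.
The elision shares a bar with the next section but does not change this unit's count.

13 measures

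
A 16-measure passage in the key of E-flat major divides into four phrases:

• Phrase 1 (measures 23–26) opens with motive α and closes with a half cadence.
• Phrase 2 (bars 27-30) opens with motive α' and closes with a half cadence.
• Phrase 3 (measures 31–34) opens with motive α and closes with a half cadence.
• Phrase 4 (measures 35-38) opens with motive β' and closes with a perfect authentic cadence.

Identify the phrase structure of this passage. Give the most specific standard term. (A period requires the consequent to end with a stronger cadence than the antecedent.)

Four phrases in two halves: the first half (bars 23–30) ends with a half cadence, the second (mm. 31–38) with a perfect authentic cadence — a large antecedent–consequent pair, i.e. a double period.
Phrase 3 begins with the same material as phrase 1, making it parallel.

parallel double period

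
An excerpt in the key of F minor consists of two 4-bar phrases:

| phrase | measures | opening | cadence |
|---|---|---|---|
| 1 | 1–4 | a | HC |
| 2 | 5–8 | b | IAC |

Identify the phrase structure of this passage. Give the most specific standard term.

contrasting period

Phrase 1 ends with a half cadence (weaker) and phrase 2 with an imperfect authentic cadence (stronger): antecedent + consequent = a period.
The two phrases open with different material (a / b), so the period is contrasting.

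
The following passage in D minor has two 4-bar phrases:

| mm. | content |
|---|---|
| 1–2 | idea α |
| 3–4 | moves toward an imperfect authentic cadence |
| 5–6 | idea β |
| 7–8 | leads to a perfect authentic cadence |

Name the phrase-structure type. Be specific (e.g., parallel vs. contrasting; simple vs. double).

contrasting period

Phrase 1 ends with an imperfect authentic cadence (weaker) and phrase 2 with a perfect authentic cadence (stronger): antecedent + consequent = a period.
The two phrases open with different material (α / β), so the period is contrasting.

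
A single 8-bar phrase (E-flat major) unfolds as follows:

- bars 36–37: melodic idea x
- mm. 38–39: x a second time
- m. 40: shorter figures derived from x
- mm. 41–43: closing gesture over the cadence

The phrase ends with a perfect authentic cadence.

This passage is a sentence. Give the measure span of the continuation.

measures 40–43

After the presentation (measures 36–39), the continuation covers the fragmentation through the cadence: mm. 40-43.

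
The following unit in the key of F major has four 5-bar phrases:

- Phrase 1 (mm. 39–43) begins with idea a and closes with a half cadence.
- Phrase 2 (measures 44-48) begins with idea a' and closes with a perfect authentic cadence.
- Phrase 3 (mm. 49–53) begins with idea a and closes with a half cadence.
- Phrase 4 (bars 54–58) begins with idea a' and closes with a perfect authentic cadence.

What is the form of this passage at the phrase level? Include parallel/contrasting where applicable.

repeated period

The cadence pattern HC–PAC–HC–PAC is weak–strong twice, and phrases 3–4 restate phrases 1–2: a period heard twice, not a double period (which would end weakly at phrase 2).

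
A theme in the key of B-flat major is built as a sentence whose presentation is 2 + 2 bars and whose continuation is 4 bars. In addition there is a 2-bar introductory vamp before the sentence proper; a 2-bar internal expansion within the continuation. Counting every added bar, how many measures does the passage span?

Basic sentence: 2 + 2 + 4 = 8 bars.
8 (basic form) + 2 (introduction) + 2 (internal expansion) = 12.

12 measures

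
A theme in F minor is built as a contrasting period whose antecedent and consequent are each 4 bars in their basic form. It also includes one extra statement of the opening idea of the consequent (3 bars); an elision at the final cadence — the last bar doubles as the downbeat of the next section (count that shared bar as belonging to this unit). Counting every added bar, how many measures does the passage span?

Basic contrasting period: 4 + 4 = 8 bars.
8 (basic form) + 3 (extra statement) = 11.
The elision shares a bar with the next section but does not change this unit's count.

11 measures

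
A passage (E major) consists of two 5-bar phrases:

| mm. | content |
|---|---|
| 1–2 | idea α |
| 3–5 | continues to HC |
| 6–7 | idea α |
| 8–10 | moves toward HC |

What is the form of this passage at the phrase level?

Both phrases have the same opening (α) and the same cadence (half cadence): the second is a restatement, not a consequent, so this is a repeated phrase rather than a period.

repeated phrase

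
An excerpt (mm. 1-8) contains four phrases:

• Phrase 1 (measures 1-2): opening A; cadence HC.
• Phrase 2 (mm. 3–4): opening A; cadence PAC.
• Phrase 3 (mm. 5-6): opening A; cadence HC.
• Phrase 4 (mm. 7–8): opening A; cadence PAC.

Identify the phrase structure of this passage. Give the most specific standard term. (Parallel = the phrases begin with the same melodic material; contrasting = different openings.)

The cadence pattern HC–PAC–HC–PAC is weak–strong twice, and phrases 3–4 restate phrases 1–2: a period heard twice, not a double period (which would end weakly at phrase 2).

repeated period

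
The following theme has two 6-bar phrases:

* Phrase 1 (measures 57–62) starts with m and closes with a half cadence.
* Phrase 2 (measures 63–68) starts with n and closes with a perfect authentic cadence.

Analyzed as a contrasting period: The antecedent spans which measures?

The antecedent is the phrase ending with the weaker cadence (half cadence, phrase 1) and the consequent the one ending more conclusively (perfect authentic cadence, phrase 2); the antecedent is bars 57-62.

measures 57–62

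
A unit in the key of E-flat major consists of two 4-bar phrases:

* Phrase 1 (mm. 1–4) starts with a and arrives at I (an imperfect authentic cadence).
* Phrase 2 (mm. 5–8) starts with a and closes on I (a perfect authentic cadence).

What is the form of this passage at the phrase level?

parallel period

Phrase 1 ends with an imperfect authentic cadence (weaker) and phrase 2 with a perfect authentic cadence (stronger): antecedent + consequent = a period.
The two phrases open with the same material (a / a), so the period is parallel.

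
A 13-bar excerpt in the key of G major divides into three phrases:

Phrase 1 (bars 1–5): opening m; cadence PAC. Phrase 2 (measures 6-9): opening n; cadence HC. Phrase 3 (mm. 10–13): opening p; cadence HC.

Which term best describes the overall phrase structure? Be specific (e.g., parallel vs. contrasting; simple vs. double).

The final phrase closes with a half cadence, which is not stronger than the preceding half cadence; the 3 phrases lack an overall antecedent–consequent design and so form a phrase group.

phrase group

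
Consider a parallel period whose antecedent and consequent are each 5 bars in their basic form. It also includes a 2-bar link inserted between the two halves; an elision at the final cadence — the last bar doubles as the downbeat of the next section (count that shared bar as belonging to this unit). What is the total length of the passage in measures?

Basic parallel period: 5 + 5 = 10 bars.
10 (basic form) + 2 (link) = 12.
The elision shares a bar with the next section but does not change this unit's count.

12 measures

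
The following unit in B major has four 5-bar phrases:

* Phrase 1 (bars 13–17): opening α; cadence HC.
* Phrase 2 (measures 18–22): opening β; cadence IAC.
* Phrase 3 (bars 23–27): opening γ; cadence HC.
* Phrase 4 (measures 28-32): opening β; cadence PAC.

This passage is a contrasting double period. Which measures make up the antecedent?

measures 13–22

In a double period the four phrases pair into a large antecedent (phrases 1–2, ending imperfect authentic cadence) and a large consequent (phrases 3–4, ending perfect authentic cadence). The antecedent spans mm. 13–22.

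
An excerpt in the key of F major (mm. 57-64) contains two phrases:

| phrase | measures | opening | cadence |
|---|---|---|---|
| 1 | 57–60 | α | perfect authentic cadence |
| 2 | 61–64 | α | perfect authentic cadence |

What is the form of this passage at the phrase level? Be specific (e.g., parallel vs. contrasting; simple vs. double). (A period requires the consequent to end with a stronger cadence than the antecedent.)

repeated phrase

Both phrases have the same opening (α) and the same cadence (perfect authentic cadence): the second is a restatement, not a consequent, so this is a repeated phrase rather than a period.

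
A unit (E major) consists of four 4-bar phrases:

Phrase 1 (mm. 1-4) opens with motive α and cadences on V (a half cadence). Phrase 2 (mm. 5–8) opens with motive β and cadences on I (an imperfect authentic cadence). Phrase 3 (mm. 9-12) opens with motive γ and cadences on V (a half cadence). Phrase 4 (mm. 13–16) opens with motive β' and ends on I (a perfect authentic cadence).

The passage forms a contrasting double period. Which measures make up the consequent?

measures 9–16

In a double period the four phrases pair into a large antecedent (phrases 1–2, ending imperfect authentic cadence) and a large consequent (phrases 3–4, ending perfect authentic cadence). The consequent spans mm. 9–16.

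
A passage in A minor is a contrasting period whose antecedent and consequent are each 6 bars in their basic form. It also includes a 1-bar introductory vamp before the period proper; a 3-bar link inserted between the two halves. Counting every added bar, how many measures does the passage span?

16 measures

Basic contrasting period: 6 + 6 = 12 bars.
12 (basic form) + 1 (introduction) + 3 (link) = 16.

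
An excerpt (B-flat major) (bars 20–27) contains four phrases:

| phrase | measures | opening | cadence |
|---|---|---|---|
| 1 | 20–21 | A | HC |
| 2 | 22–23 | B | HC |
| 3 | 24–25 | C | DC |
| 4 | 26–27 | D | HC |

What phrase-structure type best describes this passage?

phrase group

Phrase 4 ends with a half cadence, no stronger than phrase 2's half cadence, so the four phrases do not form a double period; nor do phrases 3–4 duplicate 1–2, so it is not a repeated period. With no phrase reaching a conclusive cadence, the passage is a phrase group.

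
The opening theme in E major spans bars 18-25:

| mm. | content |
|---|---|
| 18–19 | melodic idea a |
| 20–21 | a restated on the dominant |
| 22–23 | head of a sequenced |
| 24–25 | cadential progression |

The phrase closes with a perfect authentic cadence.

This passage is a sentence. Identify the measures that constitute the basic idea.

The presentation of a sentence is the basic idea (measures 18–19) plus its repetition (bars 20-21); the basic idea is therefore mm. 18–19.

measures 18–19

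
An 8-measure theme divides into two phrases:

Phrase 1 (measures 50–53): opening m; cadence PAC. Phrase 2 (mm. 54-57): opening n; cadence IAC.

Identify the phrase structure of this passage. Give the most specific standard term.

phrase group

The second phrase closes with an imperfect authentic cadence, which is not stronger than the first phrase's perfect authentic cadence; without a weak→strong cadential pair there is no antecedent–consequent relationship, so this is a phrase group rather than a period.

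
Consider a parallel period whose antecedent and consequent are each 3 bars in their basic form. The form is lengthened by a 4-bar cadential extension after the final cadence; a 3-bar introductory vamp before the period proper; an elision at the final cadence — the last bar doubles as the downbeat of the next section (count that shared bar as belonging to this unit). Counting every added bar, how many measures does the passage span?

Basic parallel period: 3 + 3 = 6 bars.
6 (basic form) + 4 (cadential extension) + 3 (introduction) = 13.
The elision shares a bar with the next section but does not change this unit's count.

13 measures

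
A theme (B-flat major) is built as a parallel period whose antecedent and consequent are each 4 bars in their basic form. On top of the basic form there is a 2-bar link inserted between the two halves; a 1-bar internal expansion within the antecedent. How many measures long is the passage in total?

Basic parallel period: 4 + 4 = 8 bars.
8 (basic form) + 2 (link) + 1 (internal expansion) = 11.

11 measures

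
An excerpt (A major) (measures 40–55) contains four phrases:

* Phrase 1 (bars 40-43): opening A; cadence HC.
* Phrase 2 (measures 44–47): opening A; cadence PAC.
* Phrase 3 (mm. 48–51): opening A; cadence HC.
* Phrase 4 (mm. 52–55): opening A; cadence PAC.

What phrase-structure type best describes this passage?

The cadence pattern HC–PAC–HC–PAC is weak–strong twice, and phrases 3–4 restate phrases 1–2: a period heard twice, not a double period (which would end weakly at phrase 2).

repeated period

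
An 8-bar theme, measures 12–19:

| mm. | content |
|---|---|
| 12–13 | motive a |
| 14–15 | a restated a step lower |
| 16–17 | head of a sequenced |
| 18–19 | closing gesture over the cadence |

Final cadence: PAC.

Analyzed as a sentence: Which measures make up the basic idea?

measures 12–13

The presentation of a sentence is the basic idea (bars 12-13) plus its repetition (bars 14–15); the basic idea is therefore mm. 12–13.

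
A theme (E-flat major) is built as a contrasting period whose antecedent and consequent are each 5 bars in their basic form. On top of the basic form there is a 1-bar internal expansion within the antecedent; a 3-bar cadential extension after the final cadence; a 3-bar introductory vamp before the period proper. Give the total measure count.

Basic contrasting period: 5 + 5 = 10 bars.
10 (basic form) + 1 (internal expansion) + 3 (cadential extension) + 3 (introduction) = 17.

17 measures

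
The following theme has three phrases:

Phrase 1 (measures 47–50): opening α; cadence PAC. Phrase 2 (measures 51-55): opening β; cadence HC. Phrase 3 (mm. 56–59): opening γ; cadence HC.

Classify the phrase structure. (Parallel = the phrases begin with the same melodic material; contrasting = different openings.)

The final phrase closes with a half cadence, which is not stronger than the preceding half cadence; the 3 phrases lack an overall antecedent–consequent design and so form a phrase group.

phrase group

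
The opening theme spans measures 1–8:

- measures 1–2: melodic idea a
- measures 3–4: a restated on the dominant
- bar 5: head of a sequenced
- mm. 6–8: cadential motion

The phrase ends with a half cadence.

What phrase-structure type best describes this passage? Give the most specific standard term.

Basic idea (measures 1–2) + its repetition (bars 3–4) form the presentation; fragmentation and cadence (measures 5-8) form the continuation — the 8-bar whole is a sentence.

sentence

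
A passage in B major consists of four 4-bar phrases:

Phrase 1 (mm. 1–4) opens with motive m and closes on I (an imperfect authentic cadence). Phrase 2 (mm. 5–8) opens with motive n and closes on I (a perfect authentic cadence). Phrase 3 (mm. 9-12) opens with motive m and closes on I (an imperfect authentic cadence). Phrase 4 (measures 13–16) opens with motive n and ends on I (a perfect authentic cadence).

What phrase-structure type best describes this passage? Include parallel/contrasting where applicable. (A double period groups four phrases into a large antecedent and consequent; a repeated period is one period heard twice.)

The cadence pattern IAC–PAC–IAC–PAC is weak–strong twice, and phrases 3–4 restate phrases 1–2: a period heard twice, not a double period (which would end weakly at phrase 2).

repeated period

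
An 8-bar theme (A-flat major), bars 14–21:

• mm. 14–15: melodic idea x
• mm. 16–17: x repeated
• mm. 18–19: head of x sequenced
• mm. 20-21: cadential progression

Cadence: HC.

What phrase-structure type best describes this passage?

sentence

Basic idea (mm. 14-15) + its repetition (mm. 16–17) form the presentation; fragmentation and cadence (mm. 18-21) form the continuation — the 8-bar whole is a sentence.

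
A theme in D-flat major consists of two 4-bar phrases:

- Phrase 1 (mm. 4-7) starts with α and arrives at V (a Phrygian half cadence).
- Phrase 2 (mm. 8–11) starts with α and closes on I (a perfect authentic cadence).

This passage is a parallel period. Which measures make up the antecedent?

The antecedent is the phrase ending with the weaker cadence (Phrygian half cadence, phrase 1) and the consequent the one ending more conclusively (perfect authentic cadence, phrase 2); the antecedent is measures 4-7.

measures 4–7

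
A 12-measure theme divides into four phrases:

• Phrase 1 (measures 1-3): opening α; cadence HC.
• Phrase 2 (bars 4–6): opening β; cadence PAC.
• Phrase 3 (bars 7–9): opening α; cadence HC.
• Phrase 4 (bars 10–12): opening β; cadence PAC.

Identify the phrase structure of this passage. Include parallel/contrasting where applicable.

repeated period

The cadence pattern HC–PAC–HC–PAC is weak–strong twice, and phrases 3–4 restate phrases 1–2: a period heard twice, not a double period (which would end weakly at phrase 2).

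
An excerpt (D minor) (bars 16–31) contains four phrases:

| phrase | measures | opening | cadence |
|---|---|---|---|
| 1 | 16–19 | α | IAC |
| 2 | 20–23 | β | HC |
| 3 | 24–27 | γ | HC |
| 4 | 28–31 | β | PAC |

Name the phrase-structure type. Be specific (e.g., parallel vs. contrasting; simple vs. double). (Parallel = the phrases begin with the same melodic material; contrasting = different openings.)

contrasting double period

Four phrases in two halves: the first half (mm. 16–23) ends with a half cadence, the second (measures 24-31) with a perfect authentic cadence — a large antecedent–consequent pair, i.e. a double period.
Phrase 3 begins with different material from phrase 1, making it contrasting.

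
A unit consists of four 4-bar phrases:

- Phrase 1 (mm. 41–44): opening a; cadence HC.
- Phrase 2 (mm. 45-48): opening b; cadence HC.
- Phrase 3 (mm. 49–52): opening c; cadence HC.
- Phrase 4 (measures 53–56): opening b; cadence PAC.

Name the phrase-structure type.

Four phrases in two halves: the first half (mm. 41–48) ends with a half cadence, the second (measures 49-56) with a perfect authentic cadence — a large antecedent–consequent pair, i.e. a double period.
Phrase 3 begins with different material from phrase 1, making it contrasting.

contrasting double period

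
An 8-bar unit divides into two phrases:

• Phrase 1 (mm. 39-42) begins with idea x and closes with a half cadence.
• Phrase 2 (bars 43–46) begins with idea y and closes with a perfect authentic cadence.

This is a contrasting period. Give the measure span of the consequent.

The phrase ending with the weaker cadence (half cadence) is the antecedent; the one ending more conclusively (perfect authentic cadence) is the consequent. The consequent is measures 43–46.

measures 43–46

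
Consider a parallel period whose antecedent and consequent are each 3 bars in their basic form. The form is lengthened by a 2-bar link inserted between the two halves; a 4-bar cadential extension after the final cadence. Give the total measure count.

12 measures

Basic parallel period: 3 + 3 = 6 bars.
6 (basic form) + 2 (link) + 4 (cadential extension) = 12.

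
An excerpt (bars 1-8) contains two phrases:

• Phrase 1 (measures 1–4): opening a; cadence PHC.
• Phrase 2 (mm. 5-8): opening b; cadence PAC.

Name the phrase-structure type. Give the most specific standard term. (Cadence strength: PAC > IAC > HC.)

contrasting period

Phrase 1 ends with a Phrygian half cadence (weaker) and phrase 2 with a perfect authentic cadence (stronger): antecedent + consequent = a period.
The two phrases open with different material (a / b), so the period is contrasting.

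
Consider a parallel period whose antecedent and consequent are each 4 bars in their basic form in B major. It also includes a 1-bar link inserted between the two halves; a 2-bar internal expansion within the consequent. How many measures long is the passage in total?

11 measures

Basic parallel period: 4 + 4 = 8 bars.
8 (basic form) + 1 (link) + 2 (internal expansion) = 11.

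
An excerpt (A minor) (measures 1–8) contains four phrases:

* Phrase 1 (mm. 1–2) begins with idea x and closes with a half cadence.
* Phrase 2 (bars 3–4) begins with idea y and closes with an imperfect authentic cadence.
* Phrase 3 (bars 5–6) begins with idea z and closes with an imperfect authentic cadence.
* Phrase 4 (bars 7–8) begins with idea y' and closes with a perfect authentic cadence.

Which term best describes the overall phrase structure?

contrasting double period

Four phrases in two halves: the first half (mm. 1–4) ends with an imperfect authentic cadence, the second (mm. 5–8) with a perfect authentic cadence — a large antecedent–consequent pair, i.e. a double period.
Phrase 3 begins with different material from phrase 1, making it contrasting.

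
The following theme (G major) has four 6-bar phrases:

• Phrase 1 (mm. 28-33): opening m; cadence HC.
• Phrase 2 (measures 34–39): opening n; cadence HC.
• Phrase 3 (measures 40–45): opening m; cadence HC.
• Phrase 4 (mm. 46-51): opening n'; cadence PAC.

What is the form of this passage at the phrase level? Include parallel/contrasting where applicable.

parallel double period

Four phrases in two halves: the first half (mm. 28–39) ends with a half cadence, the second (mm. 40–51) with a perfect authentic cadence — a large antecedent–consequent pair, i.e. a double period.
Phrase 3 begins with the same material as phrase 1, making it parallel.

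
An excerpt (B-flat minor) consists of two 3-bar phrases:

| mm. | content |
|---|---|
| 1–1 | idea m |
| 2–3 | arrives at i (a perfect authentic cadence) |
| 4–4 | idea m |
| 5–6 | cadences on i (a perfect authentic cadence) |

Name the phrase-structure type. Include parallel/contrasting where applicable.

repeated phrase

Both phrases have the same opening (m) and the same cadence (perfect authentic cadence): the second is a restatement, not a consequent, so this is a repeated phrase rather than a period.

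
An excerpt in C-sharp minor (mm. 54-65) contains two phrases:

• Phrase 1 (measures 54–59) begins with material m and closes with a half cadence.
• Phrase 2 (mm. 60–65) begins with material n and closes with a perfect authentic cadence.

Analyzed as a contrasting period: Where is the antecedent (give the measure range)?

measures 54–59

The antecedent is the phrase ending with the weaker cadence (half cadence, phrase 1) and the consequent the one ending more conclusively (perfect authentic cadence, phrase 2); the antecedent is bars 54–59.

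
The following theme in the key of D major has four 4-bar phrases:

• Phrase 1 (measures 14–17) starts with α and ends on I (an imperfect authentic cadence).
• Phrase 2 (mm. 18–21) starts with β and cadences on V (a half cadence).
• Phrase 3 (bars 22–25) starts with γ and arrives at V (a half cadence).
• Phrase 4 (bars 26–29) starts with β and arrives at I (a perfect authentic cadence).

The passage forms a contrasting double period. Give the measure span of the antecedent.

measures 14–21

In a double period the first pair of phrases (ending half cadence) is the large antecedent and the second pair (ending perfect authentic cadence) is the large consequent; the antecedent is measures 14–21.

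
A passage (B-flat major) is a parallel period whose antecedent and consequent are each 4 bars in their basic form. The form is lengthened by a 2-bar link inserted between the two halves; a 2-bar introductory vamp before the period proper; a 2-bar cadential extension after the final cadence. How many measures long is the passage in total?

14 measures

Basic parallel period: 4 + 4 = 8 bars.
8 (basic form) + 2 (link) + 2 (introduction) + 2 (cadential extension) = 14.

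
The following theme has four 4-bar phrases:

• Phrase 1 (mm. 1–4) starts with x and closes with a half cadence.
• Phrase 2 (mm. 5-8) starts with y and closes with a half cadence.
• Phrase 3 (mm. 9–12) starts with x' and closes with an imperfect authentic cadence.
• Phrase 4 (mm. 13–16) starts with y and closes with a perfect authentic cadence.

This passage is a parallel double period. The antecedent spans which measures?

measures 1–8

In a double period the four phrases pair into a large antecedent (phrases 1–2, ending half cadence) and a large consequent (phrases 3–4, ending perfect authentic cadence). The antecedent spans mm. 1–8.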